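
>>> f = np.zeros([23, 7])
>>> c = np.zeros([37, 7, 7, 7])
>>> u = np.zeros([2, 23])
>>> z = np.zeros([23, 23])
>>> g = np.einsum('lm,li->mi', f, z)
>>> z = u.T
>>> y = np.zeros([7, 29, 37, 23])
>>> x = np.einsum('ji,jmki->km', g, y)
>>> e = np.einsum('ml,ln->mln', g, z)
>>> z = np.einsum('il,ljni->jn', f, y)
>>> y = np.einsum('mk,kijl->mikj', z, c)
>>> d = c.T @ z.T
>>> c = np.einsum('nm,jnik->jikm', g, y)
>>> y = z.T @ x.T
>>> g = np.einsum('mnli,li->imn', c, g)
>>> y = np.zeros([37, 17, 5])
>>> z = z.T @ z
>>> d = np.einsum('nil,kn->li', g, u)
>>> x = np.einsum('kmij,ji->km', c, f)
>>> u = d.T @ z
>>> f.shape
(23, 7)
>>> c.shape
(29, 37, 7, 23)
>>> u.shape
(29, 37)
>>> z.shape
(37, 37)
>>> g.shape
(23, 29, 37)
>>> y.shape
(37, 17, 5)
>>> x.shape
(29, 37)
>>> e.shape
(7, 23, 2)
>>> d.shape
(37, 29)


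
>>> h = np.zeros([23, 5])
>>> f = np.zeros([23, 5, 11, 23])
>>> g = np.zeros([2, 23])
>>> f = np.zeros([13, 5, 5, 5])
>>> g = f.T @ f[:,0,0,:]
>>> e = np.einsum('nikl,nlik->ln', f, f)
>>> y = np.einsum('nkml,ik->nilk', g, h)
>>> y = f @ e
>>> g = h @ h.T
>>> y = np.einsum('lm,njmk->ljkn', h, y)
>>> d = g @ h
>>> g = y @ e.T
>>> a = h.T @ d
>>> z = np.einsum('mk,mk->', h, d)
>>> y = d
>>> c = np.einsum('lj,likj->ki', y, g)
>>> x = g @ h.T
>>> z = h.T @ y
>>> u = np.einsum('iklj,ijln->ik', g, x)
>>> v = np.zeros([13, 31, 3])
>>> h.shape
(23, 5)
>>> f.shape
(13, 5, 5, 5)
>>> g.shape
(23, 5, 13, 5)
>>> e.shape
(5, 13)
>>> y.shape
(23, 5)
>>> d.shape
(23, 5)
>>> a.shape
(5, 5)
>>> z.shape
(5, 5)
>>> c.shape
(13, 5)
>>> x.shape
(23, 5, 13, 23)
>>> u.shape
(23, 5)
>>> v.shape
(13, 31, 3)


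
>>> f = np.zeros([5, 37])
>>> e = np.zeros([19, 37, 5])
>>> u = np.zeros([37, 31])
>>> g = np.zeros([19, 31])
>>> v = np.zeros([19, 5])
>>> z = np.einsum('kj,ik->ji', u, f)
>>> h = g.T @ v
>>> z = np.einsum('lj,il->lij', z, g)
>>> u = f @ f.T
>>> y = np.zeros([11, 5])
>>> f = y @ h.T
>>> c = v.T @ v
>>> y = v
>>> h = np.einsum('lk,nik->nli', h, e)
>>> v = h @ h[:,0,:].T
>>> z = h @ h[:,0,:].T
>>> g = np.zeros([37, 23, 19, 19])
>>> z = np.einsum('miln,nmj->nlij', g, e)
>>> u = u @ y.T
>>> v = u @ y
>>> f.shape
(11, 31)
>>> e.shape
(19, 37, 5)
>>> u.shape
(5, 19)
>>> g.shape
(37, 23, 19, 19)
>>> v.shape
(5, 5)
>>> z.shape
(19, 19, 23, 5)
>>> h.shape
(19, 31, 37)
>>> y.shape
(19, 5)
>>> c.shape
(5, 5)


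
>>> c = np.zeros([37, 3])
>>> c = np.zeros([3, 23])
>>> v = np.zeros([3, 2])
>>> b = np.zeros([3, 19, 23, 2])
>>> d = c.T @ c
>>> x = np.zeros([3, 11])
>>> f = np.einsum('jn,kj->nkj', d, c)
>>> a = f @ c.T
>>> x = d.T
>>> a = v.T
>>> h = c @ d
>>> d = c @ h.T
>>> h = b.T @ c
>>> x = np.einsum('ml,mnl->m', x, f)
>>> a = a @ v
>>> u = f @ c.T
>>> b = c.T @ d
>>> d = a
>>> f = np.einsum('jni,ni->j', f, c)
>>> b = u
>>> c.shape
(3, 23)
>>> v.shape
(3, 2)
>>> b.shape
(23, 3, 3)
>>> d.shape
(2, 2)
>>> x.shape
(23,)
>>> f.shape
(23,)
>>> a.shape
(2, 2)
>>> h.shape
(2, 23, 19, 23)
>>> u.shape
(23, 3, 3)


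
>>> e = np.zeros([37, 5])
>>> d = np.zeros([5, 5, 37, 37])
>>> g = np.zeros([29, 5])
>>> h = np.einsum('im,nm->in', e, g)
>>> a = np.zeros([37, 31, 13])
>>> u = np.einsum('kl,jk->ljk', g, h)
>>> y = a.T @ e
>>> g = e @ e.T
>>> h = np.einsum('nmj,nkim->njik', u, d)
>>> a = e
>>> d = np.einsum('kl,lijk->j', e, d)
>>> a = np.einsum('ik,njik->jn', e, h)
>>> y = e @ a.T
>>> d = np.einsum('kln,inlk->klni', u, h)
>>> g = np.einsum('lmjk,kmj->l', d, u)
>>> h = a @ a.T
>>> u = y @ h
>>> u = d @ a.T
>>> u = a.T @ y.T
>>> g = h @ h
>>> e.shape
(37, 5)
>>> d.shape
(5, 37, 29, 5)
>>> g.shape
(29, 29)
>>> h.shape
(29, 29)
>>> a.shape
(29, 5)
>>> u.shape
(5, 37)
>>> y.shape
(37, 29)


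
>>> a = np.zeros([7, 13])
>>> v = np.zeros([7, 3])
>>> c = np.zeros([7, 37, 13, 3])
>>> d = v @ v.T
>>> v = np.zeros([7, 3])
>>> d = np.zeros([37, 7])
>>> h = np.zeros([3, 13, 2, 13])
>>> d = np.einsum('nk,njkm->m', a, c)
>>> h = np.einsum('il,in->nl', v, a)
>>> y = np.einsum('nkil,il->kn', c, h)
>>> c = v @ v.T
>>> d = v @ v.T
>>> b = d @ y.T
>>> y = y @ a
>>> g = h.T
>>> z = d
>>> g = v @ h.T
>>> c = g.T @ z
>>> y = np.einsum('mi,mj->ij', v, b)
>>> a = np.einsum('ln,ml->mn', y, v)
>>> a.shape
(7, 37)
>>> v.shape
(7, 3)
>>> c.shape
(13, 7)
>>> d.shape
(7, 7)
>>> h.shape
(13, 3)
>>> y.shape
(3, 37)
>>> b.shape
(7, 37)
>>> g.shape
(7, 13)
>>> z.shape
(7, 7)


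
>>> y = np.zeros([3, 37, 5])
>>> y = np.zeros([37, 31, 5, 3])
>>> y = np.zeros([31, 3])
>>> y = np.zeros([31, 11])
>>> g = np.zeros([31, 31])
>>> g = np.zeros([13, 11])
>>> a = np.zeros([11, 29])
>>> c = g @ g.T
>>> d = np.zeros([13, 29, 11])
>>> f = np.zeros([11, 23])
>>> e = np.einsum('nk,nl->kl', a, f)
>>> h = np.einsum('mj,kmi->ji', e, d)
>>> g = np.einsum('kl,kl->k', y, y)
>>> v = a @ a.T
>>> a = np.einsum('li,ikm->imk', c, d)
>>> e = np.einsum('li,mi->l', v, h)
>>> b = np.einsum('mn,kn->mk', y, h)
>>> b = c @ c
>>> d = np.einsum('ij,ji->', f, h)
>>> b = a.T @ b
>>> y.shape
(31, 11)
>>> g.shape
(31,)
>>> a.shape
(13, 11, 29)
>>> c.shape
(13, 13)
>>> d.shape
()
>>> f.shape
(11, 23)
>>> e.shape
(11,)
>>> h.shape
(23, 11)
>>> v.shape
(11, 11)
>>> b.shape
(29, 11, 13)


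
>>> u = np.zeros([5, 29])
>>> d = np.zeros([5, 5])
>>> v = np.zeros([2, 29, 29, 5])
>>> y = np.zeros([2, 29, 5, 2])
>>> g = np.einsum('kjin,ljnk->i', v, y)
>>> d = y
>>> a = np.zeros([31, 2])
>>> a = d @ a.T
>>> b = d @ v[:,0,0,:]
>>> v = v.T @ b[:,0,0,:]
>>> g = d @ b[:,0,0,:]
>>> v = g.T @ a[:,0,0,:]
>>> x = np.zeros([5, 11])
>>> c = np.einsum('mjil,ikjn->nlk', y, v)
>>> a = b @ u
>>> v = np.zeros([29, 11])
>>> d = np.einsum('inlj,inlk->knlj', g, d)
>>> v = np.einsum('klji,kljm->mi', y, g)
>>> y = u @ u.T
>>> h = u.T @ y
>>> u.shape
(5, 29)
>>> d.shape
(2, 29, 5, 5)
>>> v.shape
(5, 2)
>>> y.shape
(5, 5)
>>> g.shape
(2, 29, 5, 5)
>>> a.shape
(2, 29, 5, 29)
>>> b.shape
(2, 29, 5, 5)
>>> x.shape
(5, 11)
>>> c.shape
(31, 2, 5)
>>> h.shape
(29, 5)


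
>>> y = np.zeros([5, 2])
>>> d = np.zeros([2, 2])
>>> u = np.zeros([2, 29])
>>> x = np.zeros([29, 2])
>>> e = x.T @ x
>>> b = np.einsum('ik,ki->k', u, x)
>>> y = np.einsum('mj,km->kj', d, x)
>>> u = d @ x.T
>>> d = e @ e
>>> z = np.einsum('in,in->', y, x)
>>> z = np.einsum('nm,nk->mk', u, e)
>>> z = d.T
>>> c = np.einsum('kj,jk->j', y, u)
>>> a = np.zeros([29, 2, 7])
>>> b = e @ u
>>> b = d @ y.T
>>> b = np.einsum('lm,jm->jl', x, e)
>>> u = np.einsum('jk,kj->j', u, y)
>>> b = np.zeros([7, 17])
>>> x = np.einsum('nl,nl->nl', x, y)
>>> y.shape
(29, 2)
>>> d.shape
(2, 2)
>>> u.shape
(2,)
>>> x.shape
(29, 2)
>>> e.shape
(2, 2)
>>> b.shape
(7, 17)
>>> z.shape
(2, 2)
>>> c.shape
(2,)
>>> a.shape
(29, 2, 7)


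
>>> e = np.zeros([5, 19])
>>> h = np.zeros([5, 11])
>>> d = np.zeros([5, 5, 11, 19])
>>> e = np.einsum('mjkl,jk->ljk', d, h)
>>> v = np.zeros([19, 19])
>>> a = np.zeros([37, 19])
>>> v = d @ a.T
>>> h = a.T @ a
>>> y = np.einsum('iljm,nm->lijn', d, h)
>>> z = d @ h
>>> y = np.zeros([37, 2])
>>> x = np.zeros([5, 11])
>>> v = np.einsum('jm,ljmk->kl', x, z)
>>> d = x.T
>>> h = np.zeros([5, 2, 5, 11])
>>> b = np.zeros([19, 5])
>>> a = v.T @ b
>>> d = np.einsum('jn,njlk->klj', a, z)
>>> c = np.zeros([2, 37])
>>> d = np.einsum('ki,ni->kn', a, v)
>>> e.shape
(19, 5, 11)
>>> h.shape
(5, 2, 5, 11)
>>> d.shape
(5, 19)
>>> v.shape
(19, 5)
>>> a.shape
(5, 5)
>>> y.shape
(37, 2)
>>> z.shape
(5, 5, 11, 19)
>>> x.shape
(5, 11)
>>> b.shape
(19, 5)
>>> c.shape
(2, 37)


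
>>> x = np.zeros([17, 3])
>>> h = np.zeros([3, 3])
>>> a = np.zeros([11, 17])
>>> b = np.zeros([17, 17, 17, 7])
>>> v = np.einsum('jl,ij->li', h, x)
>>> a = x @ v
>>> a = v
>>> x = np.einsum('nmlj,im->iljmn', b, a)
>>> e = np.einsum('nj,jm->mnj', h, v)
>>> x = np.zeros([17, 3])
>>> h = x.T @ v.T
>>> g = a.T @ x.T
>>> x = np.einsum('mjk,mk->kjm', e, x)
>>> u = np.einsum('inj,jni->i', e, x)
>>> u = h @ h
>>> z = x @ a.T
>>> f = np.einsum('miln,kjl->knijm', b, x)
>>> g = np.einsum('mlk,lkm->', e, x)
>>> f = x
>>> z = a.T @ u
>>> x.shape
(3, 3, 17)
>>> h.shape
(3, 3)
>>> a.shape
(3, 17)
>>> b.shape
(17, 17, 17, 7)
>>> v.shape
(3, 17)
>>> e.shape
(17, 3, 3)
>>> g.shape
()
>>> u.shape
(3, 3)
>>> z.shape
(17, 3)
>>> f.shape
(3, 3, 17)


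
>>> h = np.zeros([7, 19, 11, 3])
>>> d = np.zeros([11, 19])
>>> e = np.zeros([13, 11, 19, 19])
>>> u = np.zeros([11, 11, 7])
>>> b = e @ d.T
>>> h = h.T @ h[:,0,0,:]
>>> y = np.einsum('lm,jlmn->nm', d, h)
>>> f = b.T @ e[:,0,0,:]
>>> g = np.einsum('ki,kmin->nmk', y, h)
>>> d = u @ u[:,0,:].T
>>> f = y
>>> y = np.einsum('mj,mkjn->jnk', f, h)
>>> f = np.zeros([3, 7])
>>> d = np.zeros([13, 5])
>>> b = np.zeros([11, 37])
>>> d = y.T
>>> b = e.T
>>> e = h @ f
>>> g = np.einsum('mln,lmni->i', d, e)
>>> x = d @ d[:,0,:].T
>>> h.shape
(3, 11, 19, 3)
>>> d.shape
(11, 3, 19)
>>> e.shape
(3, 11, 19, 7)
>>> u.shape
(11, 11, 7)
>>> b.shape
(19, 19, 11, 13)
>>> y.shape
(19, 3, 11)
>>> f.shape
(3, 7)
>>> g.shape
(7,)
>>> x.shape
(11, 3, 11)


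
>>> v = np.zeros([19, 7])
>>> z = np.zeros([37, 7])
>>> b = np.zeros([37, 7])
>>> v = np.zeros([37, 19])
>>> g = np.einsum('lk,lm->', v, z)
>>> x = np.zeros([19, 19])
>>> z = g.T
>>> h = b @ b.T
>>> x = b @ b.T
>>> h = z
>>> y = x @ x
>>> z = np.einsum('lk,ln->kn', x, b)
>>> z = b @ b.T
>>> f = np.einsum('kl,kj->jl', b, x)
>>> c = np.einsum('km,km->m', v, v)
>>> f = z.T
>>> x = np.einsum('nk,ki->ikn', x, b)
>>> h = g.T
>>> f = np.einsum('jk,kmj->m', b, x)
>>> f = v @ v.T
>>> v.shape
(37, 19)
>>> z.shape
(37, 37)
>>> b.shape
(37, 7)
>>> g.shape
()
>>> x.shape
(7, 37, 37)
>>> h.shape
()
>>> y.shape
(37, 37)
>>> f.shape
(37, 37)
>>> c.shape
(19,)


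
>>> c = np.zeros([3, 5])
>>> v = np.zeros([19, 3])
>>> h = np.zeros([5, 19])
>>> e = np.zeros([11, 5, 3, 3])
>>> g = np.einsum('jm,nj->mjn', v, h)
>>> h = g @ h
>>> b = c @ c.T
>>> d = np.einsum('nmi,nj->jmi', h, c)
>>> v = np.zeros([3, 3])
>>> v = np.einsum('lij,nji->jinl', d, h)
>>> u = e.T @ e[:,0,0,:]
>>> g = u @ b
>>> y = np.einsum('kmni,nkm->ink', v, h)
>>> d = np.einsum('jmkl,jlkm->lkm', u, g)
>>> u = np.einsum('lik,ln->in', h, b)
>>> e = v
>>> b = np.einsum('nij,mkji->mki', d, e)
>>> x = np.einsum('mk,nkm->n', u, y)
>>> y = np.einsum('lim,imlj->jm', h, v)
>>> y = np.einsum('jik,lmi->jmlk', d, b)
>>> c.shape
(3, 5)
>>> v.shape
(19, 19, 3, 5)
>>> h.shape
(3, 19, 19)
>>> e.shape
(19, 19, 3, 5)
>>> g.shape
(3, 3, 5, 3)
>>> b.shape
(19, 19, 5)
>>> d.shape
(3, 5, 3)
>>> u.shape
(19, 3)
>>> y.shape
(3, 19, 19, 3)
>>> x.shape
(5,)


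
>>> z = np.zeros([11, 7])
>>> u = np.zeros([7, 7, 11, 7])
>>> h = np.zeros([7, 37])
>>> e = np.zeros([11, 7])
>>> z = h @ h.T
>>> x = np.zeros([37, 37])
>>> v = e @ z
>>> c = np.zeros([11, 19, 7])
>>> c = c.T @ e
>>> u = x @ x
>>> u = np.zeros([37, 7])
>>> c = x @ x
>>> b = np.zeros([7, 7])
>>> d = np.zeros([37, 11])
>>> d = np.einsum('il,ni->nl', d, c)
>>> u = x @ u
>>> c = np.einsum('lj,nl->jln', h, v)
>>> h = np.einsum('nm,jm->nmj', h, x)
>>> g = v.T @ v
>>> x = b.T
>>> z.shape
(7, 7)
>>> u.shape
(37, 7)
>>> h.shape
(7, 37, 37)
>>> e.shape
(11, 7)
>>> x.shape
(7, 7)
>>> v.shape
(11, 7)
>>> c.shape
(37, 7, 11)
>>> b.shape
(7, 7)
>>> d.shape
(37, 11)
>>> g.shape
(7, 7)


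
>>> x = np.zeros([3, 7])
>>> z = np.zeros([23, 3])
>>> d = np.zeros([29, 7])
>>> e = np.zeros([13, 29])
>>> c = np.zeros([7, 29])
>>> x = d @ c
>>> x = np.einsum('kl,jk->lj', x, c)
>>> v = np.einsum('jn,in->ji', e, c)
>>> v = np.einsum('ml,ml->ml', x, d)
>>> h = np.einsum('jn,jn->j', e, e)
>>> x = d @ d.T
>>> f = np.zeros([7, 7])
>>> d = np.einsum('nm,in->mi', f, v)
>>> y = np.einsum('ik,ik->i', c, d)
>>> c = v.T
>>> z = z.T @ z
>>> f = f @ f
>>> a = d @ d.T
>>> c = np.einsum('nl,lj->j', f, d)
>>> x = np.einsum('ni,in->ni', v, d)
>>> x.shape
(29, 7)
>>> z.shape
(3, 3)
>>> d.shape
(7, 29)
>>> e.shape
(13, 29)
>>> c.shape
(29,)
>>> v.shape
(29, 7)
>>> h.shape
(13,)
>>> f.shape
(7, 7)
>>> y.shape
(7,)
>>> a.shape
(7, 7)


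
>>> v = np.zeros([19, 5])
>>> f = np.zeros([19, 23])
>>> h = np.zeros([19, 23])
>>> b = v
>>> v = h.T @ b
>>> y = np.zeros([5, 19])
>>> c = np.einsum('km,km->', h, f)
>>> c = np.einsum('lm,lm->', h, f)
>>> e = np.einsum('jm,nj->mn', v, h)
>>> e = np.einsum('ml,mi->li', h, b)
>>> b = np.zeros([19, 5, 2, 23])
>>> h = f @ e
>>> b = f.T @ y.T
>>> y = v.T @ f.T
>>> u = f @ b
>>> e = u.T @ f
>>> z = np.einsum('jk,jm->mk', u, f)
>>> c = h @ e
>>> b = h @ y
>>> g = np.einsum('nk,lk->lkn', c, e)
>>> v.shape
(23, 5)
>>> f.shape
(19, 23)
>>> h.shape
(19, 5)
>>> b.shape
(19, 19)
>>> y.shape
(5, 19)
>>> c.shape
(19, 23)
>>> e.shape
(5, 23)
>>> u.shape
(19, 5)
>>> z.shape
(23, 5)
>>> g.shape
(5, 23, 19)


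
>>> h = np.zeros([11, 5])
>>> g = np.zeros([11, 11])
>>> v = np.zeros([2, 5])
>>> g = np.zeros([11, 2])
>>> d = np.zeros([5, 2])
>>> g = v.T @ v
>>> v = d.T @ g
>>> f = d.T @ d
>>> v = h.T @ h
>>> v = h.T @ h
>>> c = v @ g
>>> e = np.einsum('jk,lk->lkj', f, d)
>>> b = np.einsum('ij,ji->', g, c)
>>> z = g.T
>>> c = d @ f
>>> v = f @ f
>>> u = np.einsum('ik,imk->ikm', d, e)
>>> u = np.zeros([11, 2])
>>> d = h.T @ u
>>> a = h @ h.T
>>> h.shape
(11, 5)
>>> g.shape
(5, 5)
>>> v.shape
(2, 2)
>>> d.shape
(5, 2)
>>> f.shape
(2, 2)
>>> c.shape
(5, 2)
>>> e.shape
(5, 2, 2)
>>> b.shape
()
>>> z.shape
(5, 5)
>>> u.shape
(11, 2)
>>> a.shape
(11, 11)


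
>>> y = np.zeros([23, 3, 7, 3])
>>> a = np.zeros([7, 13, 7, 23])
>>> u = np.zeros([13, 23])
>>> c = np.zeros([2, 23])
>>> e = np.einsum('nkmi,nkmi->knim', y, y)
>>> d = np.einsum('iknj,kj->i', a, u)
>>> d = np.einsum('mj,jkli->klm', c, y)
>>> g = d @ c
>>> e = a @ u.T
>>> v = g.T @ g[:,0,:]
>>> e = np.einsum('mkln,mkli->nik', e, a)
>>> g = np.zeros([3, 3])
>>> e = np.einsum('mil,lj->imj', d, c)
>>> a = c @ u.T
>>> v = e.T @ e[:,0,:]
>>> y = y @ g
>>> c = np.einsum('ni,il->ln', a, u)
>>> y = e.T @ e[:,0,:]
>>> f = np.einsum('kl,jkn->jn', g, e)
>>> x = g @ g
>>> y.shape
(23, 3, 23)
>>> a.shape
(2, 13)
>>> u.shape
(13, 23)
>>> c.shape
(23, 2)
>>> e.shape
(7, 3, 23)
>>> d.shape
(3, 7, 2)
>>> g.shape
(3, 3)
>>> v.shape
(23, 3, 23)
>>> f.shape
(7, 23)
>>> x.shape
(3, 3)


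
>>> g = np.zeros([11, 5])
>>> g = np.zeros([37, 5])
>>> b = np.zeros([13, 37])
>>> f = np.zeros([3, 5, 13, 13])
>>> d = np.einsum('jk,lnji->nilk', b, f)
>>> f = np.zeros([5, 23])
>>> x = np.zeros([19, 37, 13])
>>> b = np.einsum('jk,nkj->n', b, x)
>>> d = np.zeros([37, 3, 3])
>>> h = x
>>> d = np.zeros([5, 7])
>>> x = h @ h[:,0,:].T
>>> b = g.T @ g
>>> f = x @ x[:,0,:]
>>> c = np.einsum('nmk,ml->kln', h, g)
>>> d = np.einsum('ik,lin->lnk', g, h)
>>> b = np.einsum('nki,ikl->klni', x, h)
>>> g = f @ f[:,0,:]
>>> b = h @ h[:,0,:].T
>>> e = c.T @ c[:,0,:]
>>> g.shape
(19, 37, 19)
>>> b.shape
(19, 37, 19)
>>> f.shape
(19, 37, 19)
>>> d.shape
(19, 13, 5)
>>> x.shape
(19, 37, 19)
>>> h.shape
(19, 37, 13)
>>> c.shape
(13, 5, 19)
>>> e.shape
(19, 5, 19)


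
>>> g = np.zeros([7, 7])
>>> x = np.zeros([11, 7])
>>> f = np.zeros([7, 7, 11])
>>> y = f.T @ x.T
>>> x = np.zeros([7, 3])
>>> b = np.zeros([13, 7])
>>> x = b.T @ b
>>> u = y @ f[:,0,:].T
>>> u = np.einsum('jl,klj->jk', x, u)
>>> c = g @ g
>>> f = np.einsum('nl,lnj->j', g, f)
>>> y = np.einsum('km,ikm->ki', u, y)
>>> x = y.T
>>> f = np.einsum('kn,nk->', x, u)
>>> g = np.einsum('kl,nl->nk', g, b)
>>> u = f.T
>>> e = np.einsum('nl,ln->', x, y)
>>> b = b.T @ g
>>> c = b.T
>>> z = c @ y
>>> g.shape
(13, 7)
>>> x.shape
(11, 7)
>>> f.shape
()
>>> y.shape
(7, 11)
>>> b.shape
(7, 7)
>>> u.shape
()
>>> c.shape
(7, 7)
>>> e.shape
()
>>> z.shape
(7, 11)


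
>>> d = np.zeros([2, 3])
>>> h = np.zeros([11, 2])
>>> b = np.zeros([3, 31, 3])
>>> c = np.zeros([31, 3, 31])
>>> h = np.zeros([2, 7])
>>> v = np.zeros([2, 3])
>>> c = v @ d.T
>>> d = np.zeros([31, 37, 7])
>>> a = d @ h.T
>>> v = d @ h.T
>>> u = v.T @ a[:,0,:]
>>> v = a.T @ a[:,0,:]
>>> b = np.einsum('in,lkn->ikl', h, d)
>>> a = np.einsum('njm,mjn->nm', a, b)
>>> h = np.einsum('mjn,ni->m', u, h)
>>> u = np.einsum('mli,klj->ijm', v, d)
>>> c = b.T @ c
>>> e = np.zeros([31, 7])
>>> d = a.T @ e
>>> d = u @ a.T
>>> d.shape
(2, 7, 31)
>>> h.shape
(2,)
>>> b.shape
(2, 37, 31)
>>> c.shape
(31, 37, 2)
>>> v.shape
(2, 37, 2)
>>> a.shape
(31, 2)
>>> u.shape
(2, 7, 2)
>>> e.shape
(31, 7)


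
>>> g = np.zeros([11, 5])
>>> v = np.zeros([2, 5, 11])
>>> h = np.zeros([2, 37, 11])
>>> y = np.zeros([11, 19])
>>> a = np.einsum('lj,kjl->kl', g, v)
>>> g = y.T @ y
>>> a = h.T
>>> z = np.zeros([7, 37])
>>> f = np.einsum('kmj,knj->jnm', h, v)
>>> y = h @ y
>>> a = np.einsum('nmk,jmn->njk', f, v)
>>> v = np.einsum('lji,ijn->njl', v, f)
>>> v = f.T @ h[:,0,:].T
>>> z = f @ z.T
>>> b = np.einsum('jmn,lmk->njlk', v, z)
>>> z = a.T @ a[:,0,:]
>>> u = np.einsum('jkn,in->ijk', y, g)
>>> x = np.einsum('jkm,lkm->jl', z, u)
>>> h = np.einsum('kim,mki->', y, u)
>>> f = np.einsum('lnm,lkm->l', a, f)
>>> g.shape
(19, 19)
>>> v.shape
(37, 5, 2)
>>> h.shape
()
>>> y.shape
(2, 37, 19)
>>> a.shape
(11, 2, 37)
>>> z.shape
(37, 2, 37)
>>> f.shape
(11,)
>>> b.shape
(2, 37, 11, 7)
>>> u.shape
(19, 2, 37)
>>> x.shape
(37, 19)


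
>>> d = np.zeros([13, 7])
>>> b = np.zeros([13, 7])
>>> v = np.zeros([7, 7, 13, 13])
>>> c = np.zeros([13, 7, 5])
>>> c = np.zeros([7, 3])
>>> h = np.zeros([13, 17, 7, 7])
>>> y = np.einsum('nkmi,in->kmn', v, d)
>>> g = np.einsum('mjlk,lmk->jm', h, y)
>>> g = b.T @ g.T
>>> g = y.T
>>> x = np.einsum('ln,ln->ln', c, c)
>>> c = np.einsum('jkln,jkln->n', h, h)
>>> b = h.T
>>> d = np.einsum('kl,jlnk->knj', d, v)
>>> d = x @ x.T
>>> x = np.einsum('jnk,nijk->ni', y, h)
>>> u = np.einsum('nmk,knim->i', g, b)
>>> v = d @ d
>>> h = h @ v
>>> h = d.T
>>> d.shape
(7, 7)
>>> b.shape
(7, 7, 17, 13)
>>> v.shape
(7, 7)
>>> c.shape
(7,)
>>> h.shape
(7, 7)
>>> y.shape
(7, 13, 7)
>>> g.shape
(7, 13, 7)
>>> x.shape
(13, 17)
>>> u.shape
(17,)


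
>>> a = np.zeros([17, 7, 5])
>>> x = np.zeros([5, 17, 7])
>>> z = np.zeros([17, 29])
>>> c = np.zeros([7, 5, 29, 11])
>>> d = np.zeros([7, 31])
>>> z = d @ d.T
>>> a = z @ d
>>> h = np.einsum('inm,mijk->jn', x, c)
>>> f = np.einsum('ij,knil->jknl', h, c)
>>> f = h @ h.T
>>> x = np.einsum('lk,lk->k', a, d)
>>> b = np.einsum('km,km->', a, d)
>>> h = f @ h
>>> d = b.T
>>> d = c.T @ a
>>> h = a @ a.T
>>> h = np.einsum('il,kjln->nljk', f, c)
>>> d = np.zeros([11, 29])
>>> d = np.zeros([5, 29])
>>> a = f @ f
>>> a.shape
(29, 29)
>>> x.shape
(31,)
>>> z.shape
(7, 7)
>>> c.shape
(7, 5, 29, 11)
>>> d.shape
(5, 29)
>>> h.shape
(11, 29, 5, 7)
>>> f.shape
(29, 29)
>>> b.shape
()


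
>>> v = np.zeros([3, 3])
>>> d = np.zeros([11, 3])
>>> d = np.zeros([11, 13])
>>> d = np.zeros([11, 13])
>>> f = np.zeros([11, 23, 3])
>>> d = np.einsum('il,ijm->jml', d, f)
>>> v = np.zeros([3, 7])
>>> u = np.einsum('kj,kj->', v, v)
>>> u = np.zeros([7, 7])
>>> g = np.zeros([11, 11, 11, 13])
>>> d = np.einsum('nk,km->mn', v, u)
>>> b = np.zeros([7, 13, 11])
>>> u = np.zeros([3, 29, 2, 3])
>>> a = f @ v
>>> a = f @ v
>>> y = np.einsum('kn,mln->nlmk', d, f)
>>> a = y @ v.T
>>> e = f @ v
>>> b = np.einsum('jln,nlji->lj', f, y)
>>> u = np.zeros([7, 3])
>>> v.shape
(3, 7)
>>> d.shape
(7, 3)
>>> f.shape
(11, 23, 3)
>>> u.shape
(7, 3)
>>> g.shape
(11, 11, 11, 13)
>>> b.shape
(23, 11)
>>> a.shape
(3, 23, 11, 3)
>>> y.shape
(3, 23, 11, 7)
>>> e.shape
(11, 23, 7)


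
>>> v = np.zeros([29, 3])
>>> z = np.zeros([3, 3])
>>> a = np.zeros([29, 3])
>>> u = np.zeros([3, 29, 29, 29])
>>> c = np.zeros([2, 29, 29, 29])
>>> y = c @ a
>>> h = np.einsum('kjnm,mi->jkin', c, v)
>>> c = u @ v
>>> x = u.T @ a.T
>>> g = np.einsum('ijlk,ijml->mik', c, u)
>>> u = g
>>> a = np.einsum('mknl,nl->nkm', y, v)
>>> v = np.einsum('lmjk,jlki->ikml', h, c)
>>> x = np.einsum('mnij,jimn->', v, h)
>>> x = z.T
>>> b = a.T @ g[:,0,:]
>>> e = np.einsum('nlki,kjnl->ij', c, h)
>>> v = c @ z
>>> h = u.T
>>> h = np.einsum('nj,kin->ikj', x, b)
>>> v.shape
(3, 29, 29, 3)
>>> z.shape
(3, 3)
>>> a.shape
(29, 29, 2)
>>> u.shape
(29, 3, 3)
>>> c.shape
(3, 29, 29, 3)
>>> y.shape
(2, 29, 29, 3)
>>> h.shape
(29, 2, 3)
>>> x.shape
(3, 3)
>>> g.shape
(29, 3, 3)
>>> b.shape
(2, 29, 3)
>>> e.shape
(3, 2)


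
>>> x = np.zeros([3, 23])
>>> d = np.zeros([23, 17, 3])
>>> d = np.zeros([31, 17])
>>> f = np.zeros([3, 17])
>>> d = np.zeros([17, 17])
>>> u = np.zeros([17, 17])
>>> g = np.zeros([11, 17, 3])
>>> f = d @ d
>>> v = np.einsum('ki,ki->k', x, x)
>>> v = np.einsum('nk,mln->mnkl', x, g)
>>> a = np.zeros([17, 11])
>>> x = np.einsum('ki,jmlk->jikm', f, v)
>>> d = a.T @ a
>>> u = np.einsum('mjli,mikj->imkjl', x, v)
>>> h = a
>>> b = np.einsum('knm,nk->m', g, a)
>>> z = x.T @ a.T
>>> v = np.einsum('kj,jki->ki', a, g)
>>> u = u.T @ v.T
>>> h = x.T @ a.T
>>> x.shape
(11, 17, 17, 3)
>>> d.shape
(11, 11)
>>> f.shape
(17, 17)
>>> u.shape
(17, 17, 23, 11, 17)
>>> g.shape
(11, 17, 3)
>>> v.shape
(17, 3)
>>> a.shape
(17, 11)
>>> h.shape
(3, 17, 17, 17)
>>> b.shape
(3,)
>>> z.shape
(3, 17, 17, 17)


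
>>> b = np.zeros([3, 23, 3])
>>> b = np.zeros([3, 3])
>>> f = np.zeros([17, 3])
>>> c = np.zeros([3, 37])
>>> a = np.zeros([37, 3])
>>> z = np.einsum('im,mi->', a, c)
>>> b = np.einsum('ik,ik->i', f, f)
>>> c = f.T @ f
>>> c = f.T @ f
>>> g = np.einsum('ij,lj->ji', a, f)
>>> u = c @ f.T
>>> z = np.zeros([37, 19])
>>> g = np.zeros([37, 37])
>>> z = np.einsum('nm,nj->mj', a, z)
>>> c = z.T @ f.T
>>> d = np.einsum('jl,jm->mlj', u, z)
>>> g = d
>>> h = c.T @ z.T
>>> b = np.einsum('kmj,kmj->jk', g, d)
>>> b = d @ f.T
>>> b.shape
(19, 17, 17)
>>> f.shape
(17, 3)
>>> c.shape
(19, 17)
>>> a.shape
(37, 3)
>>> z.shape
(3, 19)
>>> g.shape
(19, 17, 3)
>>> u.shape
(3, 17)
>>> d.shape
(19, 17, 3)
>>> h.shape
(17, 3)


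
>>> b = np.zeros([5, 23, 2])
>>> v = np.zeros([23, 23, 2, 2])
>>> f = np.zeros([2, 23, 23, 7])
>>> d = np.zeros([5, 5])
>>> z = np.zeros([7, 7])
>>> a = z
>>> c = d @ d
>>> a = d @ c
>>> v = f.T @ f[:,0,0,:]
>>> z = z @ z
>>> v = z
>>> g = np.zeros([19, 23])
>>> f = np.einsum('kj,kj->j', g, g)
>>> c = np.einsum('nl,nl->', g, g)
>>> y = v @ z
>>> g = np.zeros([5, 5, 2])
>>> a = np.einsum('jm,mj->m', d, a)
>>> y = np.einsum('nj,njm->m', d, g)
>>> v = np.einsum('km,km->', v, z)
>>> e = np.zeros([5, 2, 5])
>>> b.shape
(5, 23, 2)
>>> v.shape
()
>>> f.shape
(23,)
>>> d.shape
(5, 5)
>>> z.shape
(7, 7)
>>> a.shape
(5,)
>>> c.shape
()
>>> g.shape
(5, 5, 2)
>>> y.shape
(2,)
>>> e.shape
(5, 2, 5)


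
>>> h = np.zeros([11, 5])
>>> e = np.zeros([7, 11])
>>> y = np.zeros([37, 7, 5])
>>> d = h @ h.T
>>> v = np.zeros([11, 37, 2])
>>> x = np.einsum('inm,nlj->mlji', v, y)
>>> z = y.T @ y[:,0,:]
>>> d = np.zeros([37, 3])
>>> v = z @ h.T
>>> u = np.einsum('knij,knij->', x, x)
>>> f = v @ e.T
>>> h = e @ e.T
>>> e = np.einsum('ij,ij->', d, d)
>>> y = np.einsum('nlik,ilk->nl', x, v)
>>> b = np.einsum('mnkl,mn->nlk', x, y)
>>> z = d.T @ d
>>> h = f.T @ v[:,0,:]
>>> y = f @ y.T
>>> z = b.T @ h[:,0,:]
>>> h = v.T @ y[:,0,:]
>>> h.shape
(11, 7, 2)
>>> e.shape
()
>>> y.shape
(5, 7, 2)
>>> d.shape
(37, 3)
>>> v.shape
(5, 7, 11)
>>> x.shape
(2, 7, 5, 11)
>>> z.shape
(5, 11, 11)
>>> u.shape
()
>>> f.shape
(5, 7, 7)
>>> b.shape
(7, 11, 5)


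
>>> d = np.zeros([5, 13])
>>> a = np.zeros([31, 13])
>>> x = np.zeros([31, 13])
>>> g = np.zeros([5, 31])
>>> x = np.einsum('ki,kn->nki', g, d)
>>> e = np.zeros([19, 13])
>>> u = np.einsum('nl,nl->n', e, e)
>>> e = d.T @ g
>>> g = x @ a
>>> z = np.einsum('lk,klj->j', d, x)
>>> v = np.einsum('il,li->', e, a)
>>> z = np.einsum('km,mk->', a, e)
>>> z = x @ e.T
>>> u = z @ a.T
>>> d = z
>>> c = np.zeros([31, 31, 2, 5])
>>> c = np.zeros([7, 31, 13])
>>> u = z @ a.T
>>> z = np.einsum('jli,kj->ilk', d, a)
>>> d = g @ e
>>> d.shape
(13, 5, 31)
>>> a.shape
(31, 13)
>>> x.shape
(13, 5, 31)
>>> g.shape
(13, 5, 13)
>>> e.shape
(13, 31)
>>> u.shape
(13, 5, 31)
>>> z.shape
(13, 5, 31)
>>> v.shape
()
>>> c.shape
(7, 31, 13)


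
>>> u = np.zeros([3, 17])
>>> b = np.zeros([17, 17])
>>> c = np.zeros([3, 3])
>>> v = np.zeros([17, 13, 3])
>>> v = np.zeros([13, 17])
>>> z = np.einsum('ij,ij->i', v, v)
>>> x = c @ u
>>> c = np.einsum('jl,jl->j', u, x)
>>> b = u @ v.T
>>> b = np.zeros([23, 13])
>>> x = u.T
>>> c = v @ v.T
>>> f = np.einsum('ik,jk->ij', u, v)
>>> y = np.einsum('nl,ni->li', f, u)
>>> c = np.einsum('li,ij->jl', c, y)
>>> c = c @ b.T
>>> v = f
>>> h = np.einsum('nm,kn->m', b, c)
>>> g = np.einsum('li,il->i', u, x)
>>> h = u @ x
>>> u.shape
(3, 17)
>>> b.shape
(23, 13)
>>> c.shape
(17, 23)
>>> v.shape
(3, 13)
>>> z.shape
(13,)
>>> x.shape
(17, 3)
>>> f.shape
(3, 13)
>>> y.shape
(13, 17)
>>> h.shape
(3, 3)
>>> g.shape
(17,)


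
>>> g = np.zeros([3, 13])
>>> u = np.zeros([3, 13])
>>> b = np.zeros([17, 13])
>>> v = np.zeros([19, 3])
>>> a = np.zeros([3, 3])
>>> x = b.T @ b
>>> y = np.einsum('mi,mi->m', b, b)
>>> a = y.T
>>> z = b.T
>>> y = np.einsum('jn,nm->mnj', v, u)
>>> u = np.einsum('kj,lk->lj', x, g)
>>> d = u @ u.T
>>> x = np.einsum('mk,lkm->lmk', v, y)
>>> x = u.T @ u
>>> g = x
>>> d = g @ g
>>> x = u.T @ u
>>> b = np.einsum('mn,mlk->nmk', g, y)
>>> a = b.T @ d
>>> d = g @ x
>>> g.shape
(13, 13)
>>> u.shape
(3, 13)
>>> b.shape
(13, 13, 19)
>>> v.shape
(19, 3)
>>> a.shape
(19, 13, 13)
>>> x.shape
(13, 13)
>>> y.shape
(13, 3, 19)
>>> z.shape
(13, 17)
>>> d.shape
(13, 13)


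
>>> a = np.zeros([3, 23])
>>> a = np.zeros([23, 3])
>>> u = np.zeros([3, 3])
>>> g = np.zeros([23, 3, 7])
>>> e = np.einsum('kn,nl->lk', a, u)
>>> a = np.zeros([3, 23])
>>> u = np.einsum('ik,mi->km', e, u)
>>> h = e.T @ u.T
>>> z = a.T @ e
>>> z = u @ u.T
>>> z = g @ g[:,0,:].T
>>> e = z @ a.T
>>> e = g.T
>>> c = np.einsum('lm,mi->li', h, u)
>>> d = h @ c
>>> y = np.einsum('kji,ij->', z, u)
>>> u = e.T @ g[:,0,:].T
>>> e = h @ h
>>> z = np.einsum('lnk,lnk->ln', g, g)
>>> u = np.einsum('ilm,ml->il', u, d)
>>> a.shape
(3, 23)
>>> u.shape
(23, 3)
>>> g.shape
(23, 3, 7)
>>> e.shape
(23, 23)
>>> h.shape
(23, 23)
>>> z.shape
(23, 3)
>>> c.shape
(23, 3)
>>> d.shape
(23, 3)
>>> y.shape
()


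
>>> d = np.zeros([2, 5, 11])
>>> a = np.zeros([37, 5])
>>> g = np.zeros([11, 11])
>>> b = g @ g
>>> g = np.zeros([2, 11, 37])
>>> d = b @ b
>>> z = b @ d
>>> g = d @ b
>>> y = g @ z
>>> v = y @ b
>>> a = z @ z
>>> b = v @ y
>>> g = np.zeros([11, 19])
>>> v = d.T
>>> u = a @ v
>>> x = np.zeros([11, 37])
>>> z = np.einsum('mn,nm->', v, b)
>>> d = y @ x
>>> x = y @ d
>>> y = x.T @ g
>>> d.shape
(11, 37)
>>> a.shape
(11, 11)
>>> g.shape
(11, 19)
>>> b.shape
(11, 11)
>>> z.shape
()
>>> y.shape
(37, 19)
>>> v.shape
(11, 11)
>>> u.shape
(11, 11)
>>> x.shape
(11, 37)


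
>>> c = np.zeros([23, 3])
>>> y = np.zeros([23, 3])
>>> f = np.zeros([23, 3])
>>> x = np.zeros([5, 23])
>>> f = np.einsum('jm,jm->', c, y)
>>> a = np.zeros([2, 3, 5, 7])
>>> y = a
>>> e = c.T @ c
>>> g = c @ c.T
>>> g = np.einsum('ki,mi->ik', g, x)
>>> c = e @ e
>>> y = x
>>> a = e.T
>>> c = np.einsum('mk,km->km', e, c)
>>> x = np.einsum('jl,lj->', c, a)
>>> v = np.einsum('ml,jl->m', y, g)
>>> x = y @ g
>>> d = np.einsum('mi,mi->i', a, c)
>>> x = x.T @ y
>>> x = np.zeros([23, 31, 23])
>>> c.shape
(3, 3)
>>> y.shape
(5, 23)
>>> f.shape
()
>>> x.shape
(23, 31, 23)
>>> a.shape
(3, 3)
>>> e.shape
(3, 3)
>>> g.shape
(23, 23)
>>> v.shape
(5,)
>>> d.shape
(3,)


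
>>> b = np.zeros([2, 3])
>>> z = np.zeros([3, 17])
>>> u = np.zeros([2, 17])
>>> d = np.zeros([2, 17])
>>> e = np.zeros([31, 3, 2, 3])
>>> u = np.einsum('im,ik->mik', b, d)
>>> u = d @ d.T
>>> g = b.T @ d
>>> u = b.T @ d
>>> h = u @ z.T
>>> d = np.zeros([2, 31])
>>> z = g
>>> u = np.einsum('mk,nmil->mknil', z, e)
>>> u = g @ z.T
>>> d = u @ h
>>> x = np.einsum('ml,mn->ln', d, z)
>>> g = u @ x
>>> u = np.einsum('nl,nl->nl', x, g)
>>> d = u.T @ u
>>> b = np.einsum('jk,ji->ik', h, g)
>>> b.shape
(17, 3)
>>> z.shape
(3, 17)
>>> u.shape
(3, 17)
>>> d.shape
(17, 17)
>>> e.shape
(31, 3, 2, 3)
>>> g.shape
(3, 17)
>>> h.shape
(3, 3)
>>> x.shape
(3, 17)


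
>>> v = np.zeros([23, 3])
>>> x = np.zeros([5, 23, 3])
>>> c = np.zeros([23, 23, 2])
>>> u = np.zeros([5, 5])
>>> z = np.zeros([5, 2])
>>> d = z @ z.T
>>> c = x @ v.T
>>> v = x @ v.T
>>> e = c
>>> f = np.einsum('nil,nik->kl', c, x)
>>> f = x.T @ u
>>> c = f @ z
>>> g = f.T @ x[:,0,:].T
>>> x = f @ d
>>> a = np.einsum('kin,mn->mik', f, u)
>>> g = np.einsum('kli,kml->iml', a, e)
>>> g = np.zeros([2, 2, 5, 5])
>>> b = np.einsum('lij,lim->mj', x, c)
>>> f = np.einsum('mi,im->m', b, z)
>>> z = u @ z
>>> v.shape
(5, 23, 23)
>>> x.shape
(3, 23, 5)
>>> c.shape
(3, 23, 2)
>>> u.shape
(5, 5)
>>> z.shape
(5, 2)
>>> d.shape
(5, 5)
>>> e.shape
(5, 23, 23)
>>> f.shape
(2,)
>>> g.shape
(2, 2, 5, 5)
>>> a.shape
(5, 23, 3)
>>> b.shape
(2, 5)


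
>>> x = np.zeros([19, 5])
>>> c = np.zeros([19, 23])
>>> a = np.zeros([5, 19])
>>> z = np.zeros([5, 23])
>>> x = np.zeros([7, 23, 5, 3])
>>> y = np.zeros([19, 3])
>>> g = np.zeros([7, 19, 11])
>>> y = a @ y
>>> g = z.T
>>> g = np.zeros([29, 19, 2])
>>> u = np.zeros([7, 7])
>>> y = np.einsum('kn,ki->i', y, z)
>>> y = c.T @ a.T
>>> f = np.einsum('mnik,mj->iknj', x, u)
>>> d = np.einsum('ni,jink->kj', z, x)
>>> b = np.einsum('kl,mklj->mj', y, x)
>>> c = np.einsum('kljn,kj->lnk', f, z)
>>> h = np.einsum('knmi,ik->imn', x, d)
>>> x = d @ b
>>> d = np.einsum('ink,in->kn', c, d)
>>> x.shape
(3, 3)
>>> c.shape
(3, 7, 5)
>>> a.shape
(5, 19)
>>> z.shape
(5, 23)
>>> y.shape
(23, 5)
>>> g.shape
(29, 19, 2)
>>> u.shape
(7, 7)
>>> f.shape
(5, 3, 23, 7)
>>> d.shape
(5, 7)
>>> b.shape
(7, 3)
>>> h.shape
(3, 5, 23)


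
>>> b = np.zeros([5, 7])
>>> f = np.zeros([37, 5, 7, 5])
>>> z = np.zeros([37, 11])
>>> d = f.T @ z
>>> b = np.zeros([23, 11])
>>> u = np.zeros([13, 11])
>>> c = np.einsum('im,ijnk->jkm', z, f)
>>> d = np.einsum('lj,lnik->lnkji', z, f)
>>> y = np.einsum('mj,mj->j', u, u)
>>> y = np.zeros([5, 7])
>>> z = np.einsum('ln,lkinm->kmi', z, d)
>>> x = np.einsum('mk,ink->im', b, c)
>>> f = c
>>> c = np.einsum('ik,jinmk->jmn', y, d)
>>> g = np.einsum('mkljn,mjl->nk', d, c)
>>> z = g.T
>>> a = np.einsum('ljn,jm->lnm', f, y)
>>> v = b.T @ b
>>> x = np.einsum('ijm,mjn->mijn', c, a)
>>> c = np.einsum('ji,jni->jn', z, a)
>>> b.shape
(23, 11)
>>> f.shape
(5, 5, 11)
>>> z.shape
(5, 7)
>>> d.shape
(37, 5, 5, 11, 7)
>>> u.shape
(13, 11)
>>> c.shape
(5, 11)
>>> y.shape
(5, 7)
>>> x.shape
(5, 37, 11, 7)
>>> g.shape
(7, 5)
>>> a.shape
(5, 11, 7)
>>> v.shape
(11, 11)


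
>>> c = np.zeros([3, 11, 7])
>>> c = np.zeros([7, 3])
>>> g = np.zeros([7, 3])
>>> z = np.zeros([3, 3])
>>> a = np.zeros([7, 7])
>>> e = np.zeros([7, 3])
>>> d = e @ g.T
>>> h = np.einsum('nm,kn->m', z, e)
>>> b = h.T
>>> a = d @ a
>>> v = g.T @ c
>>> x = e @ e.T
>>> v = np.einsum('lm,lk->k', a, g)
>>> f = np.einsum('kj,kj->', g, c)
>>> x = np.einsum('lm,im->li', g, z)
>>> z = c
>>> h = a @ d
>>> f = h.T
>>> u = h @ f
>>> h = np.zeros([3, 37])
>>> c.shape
(7, 3)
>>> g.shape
(7, 3)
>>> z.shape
(7, 3)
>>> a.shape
(7, 7)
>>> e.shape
(7, 3)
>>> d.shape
(7, 7)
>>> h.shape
(3, 37)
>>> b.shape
(3,)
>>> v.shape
(3,)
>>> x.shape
(7, 3)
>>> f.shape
(7, 7)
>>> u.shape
(7, 7)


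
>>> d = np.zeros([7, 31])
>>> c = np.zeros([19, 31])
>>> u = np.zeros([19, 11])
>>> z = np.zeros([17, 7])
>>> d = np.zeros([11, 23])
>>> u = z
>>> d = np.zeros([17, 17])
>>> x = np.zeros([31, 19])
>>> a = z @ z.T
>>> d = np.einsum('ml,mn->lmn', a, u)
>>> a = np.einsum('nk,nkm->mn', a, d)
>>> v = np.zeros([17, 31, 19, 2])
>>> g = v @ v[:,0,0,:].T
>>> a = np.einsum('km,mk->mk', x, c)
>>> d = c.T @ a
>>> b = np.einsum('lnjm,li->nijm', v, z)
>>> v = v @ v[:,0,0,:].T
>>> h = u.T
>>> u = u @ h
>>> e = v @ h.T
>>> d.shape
(31, 31)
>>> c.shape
(19, 31)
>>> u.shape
(17, 17)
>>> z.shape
(17, 7)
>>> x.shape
(31, 19)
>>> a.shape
(19, 31)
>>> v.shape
(17, 31, 19, 17)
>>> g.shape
(17, 31, 19, 17)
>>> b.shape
(31, 7, 19, 2)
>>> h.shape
(7, 17)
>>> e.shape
(17, 31, 19, 7)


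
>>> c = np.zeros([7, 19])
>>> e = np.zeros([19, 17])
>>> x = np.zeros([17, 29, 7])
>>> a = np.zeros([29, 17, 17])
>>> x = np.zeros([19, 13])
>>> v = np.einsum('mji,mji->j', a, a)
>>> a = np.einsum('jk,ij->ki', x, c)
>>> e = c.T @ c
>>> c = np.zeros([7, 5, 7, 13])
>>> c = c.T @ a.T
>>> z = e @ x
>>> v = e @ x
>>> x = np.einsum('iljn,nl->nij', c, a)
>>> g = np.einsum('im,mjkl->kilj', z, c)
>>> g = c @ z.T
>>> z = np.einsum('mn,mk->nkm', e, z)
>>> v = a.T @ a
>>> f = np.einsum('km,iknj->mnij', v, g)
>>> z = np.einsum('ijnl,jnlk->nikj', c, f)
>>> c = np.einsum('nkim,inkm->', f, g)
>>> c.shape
()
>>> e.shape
(19, 19)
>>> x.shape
(13, 13, 5)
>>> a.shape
(13, 7)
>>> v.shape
(7, 7)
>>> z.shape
(5, 13, 19, 7)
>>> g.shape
(13, 7, 5, 19)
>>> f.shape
(7, 5, 13, 19)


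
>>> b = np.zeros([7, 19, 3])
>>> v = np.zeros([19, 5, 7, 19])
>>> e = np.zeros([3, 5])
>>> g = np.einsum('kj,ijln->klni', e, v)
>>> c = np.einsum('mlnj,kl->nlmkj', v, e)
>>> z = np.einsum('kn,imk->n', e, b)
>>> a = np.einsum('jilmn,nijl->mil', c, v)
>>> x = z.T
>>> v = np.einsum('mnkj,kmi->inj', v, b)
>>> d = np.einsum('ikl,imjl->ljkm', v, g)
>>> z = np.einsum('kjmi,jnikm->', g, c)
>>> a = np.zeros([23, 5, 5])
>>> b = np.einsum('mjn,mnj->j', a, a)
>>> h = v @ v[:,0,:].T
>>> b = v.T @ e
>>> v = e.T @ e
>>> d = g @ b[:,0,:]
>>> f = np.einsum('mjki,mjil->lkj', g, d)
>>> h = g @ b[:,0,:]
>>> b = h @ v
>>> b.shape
(3, 7, 19, 5)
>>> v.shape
(5, 5)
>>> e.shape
(3, 5)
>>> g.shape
(3, 7, 19, 19)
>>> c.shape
(7, 5, 19, 3, 19)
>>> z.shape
()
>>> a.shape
(23, 5, 5)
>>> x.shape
(5,)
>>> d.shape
(3, 7, 19, 5)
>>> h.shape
(3, 7, 19, 5)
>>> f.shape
(5, 19, 7)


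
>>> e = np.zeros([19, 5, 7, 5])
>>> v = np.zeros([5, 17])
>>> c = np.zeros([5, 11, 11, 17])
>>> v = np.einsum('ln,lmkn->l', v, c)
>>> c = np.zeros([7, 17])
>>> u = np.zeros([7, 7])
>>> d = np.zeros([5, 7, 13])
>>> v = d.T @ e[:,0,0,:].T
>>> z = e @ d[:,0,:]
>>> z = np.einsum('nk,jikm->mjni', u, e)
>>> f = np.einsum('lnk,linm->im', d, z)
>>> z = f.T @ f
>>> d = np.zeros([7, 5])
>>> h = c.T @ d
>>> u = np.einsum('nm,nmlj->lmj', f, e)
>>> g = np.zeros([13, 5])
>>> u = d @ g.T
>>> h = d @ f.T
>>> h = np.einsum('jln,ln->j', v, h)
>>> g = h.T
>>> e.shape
(19, 5, 7, 5)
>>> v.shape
(13, 7, 19)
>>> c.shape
(7, 17)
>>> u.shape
(7, 13)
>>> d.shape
(7, 5)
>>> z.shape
(5, 5)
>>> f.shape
(19, 5)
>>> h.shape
(13,)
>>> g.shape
(13,)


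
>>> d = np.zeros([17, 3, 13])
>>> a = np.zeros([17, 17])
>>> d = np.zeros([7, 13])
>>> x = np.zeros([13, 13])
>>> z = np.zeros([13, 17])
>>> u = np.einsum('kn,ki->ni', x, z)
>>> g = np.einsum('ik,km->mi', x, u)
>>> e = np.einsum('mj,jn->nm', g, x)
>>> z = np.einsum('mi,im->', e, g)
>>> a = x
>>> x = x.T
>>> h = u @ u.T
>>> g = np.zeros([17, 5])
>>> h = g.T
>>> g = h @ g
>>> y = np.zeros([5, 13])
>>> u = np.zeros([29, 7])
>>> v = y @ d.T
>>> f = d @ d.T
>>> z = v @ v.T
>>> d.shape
(7, 13)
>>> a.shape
(13, 13)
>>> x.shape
(13, 13)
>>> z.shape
(5, 5)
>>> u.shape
(29, 7)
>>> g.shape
(5, 5)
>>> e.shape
(13, 17)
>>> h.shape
(5, 17)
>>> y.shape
(5, 13)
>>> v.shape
(5, 7)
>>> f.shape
(7, 7)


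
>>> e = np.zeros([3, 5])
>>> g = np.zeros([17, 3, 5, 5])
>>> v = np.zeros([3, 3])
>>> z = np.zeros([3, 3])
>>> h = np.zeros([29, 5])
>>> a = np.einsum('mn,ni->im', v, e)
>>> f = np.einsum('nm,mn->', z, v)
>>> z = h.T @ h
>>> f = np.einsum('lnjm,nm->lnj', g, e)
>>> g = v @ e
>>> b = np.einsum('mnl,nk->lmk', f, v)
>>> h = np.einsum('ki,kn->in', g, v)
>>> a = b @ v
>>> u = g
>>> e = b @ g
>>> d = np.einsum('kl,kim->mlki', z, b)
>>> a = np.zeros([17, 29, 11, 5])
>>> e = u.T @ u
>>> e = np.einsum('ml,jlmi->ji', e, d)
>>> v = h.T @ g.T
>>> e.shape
(3, 17)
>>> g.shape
(3, 5)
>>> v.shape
(3, 3)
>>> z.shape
(5, 5)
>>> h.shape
(5, 3)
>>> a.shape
(17, 29, 11, 5)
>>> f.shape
(17, 3, 5)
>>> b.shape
(5, 17, 3)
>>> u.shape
(3, 5)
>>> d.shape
(3, 5, 5, 17)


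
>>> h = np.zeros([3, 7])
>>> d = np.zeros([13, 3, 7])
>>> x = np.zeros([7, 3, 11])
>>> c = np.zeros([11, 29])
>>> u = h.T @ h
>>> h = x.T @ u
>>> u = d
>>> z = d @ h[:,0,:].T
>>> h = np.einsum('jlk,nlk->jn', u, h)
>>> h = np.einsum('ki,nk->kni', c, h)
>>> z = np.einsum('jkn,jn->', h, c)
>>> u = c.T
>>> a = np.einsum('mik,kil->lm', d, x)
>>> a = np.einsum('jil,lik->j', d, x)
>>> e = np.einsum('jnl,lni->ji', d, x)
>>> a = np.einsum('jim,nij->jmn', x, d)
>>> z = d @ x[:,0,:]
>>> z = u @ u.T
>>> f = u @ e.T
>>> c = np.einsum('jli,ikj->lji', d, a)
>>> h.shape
(11, 13, 29)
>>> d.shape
(13, 3, 7)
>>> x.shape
(7, 3, 11)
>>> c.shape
(3, 13, 7)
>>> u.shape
(29, 11)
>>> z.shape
(29, 29)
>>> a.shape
(7, 11, 13)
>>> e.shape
(13, 11)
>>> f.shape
(29, 13)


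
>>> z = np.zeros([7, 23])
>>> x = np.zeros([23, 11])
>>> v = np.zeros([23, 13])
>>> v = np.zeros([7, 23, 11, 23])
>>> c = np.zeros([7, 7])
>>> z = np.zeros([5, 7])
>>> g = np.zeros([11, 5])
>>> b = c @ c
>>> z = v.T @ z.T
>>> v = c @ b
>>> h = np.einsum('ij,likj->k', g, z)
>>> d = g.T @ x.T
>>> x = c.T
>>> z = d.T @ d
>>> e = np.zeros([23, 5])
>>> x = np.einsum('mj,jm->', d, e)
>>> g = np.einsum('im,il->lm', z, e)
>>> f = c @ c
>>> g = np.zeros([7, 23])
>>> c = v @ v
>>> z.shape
(23, 23)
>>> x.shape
()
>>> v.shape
(7, 7)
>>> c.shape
(7, 7)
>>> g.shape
(7, 23)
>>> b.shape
(7, 7)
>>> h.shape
(23,)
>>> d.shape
(5, 23)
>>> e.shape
(23, 5)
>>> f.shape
(7, 7)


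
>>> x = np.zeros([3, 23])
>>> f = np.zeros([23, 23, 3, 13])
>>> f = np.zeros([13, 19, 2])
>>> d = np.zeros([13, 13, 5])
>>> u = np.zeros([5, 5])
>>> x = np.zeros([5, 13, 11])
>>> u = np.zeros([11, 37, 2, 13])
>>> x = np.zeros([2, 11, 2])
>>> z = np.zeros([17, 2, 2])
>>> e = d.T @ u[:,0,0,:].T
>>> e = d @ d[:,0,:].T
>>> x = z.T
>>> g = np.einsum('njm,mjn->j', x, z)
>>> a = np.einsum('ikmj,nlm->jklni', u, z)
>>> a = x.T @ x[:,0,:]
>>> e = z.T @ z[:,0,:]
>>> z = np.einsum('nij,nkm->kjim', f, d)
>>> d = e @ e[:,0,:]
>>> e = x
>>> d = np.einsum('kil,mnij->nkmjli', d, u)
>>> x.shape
(2, 2, 17)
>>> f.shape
(13, 19, 2)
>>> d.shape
(37, 2, 11, 13, 2, 2)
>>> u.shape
(11, 37, 2, 13)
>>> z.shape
(13, 2, 19, 5)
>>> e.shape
(2, 2, 17)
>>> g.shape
(2,)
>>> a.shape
(17, 2, 17)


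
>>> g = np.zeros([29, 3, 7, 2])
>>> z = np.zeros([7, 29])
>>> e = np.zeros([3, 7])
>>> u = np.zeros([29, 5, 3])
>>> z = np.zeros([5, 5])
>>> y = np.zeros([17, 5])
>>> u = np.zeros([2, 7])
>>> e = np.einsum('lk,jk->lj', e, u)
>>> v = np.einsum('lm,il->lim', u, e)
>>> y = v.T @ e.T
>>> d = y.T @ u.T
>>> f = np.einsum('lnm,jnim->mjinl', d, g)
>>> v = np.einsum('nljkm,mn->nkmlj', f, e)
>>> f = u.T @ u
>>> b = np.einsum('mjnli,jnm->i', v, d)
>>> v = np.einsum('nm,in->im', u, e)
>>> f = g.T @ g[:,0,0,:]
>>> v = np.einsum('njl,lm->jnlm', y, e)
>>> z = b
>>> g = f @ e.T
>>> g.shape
(2, 7, 3, 3)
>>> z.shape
(7,)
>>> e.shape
(3, 2)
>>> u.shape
(2, 7)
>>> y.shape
(7, 3, 3)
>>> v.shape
(3, 7, 3, 2)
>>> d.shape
(3, 3, 2)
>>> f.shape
(2, 7, 3, 2)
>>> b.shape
(7,)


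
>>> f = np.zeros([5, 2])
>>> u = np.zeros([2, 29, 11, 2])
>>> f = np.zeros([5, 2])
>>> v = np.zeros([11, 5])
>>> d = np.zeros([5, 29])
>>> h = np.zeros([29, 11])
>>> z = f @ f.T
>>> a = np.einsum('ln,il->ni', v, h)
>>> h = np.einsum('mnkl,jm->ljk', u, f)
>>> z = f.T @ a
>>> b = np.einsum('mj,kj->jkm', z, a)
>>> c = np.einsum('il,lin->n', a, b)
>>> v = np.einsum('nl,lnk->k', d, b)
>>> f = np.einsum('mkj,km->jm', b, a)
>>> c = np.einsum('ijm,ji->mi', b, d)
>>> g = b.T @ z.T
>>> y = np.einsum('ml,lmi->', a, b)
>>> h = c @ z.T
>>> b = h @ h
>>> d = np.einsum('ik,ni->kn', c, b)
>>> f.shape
(2, 29)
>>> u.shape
(2, 29, 11, 2)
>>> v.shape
(2,)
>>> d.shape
(29, 2)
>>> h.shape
(2, 2)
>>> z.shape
(2, 29)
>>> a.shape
(5, 29)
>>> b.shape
(2, 2)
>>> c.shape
(2, 29)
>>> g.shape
(2, 5, 2)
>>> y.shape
()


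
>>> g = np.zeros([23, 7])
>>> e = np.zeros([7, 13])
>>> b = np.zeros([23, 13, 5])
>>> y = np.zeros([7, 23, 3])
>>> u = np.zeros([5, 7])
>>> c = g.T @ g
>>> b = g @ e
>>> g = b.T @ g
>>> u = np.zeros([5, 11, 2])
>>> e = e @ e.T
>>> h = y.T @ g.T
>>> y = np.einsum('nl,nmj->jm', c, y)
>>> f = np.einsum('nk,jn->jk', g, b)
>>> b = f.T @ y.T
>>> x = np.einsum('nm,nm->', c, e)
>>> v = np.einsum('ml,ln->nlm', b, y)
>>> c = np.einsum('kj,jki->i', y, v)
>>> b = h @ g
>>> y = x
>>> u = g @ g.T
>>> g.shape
(13, 7)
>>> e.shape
(7, 7)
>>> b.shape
(3, 23, 7)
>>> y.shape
()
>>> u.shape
(13, 13)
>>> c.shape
(7,)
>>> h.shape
(3, 23, 13)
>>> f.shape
(23, 7)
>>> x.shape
()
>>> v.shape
(23, 3, 7)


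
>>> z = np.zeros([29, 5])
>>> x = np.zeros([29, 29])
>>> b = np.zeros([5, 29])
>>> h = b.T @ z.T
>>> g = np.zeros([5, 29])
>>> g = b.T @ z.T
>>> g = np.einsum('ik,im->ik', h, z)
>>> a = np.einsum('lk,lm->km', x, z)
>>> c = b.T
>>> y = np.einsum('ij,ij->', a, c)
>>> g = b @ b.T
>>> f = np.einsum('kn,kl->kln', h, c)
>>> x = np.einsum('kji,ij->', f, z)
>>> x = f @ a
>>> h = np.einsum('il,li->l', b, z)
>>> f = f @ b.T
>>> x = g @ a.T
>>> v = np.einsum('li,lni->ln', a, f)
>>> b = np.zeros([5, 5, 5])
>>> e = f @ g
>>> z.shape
(29, 5)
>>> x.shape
(5, 29)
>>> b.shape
(5, 5, 5)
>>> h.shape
(29,)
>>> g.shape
(5, 5)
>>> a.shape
(29, 5)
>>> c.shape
(29, 5)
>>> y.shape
()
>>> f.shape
(29, 5, 5)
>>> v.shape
(29, 5)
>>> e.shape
(29, 5, 5)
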